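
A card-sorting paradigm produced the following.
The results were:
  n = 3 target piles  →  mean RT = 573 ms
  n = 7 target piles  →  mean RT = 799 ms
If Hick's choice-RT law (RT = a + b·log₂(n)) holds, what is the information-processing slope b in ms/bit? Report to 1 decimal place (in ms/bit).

Slope: b = (799 − 573) / (log₂ 7 − log₂ 3) = 226/1.2224 = 184.883 ms/bit.

184.9 ms/bit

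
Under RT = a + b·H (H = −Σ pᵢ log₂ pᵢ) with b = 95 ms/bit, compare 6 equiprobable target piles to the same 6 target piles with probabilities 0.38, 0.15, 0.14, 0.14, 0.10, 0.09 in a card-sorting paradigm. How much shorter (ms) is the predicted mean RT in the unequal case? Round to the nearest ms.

The RT saving is b·ΔH. Equiprobable H₀ = log₂(6) = 2.5850 bits; with the given probabilities H = 2.3801 bits.
b·(H₀ − H) = 95 × (2.5850 − 2.3801) = 19.47 ms.

19 ms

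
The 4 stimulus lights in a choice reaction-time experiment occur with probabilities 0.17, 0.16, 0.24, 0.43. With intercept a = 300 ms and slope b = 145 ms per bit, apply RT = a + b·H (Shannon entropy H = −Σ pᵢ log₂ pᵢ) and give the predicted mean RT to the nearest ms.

572 ms

Entropy contributions −pᵢ log₂ pᵢ: 0.4346, 0.4230, 0.4941, 0.5236; sum H = 1.8753 bits.
RT = a + bH = 300 + 145·1.8753 = 571.92 ms.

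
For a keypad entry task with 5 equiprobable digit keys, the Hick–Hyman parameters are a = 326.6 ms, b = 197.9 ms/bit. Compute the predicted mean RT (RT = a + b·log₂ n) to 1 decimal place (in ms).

786.1 ms

log₂(5) = 2.3219 bits, so RT = 326.6 + 197.9 × 2.3219 ≈ 786.110 ms.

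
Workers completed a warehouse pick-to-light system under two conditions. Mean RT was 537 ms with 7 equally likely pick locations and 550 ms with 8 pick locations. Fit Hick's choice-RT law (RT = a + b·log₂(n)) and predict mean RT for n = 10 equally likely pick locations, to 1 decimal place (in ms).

571.7 ms

Fit slope and intercept:
  b = (550 − 537) / (log₂ 8 − log₂ 7) = 13 / (3 − 2.8074) = 67.482 ms/bit
  a = 537 − 67.482 × 2.8074 = 347.555 ms
Then RT(10) = 347.555 + 67.482 × log₂ 10 = 347.555 + 67.482 × 3.3219 ≈ 571.724 ms.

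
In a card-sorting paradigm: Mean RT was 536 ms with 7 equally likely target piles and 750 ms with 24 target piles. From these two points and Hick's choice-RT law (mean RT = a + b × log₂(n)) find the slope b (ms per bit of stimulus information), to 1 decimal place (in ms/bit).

The slope on a log₂ axis is (750 − 536) / (4.5850 − 2.8074) = 120.387 ms/bit.

120.4 ms/bit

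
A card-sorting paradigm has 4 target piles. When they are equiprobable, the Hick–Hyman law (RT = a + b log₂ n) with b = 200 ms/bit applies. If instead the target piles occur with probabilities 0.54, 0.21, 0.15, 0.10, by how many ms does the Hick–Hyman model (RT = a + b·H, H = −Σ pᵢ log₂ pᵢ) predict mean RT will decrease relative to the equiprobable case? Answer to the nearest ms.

61 ms

The RT saving is b·ΔH. Equiprobable H₀ = log₂(4) = 2.0000 bits; with the given probabilities H = 1.6956 bits.
b·(H₀ − H) = 200 × (2.0000 − 1.6956) = 60.88 ms.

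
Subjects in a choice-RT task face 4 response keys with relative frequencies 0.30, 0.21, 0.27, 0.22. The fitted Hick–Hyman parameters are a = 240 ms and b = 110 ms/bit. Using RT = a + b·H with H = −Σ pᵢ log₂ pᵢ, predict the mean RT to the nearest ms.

Entropy contributions −pᵢ log₂ pᵢ: 0.5211, 0.4728, 0.5100, 0.4806; sum H = 1.9845 bits.
RT = a + bH = 240 + 110·1.9845 = 458.30 ms.

458 ms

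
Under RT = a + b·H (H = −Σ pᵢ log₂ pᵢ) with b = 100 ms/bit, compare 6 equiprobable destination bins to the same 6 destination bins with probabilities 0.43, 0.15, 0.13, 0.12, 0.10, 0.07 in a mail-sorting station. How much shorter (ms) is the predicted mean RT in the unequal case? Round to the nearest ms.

30 ms

The RT saving is b·ΔH. Equiprobable H₀ = log₂(6) = 2.5850 bits; with the given probabilities H = 2.2846 bits.
b·(H₀ − H) = 100 × (2.5850 − 2.2846) = 30.04 ms.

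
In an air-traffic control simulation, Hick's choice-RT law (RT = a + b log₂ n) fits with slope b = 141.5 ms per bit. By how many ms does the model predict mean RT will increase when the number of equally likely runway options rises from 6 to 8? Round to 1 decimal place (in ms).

58.7 ms

ΔRT = (a + b log₂ n₂) − (a + b log₂ n₁) = b·(log₂ n₂ − log₂ n₁).
log₂(8) − log₂(6) = 3 − 2.5850 = 0.4150.
ΔRT = 141.5 × 0.4150 = 58.728 ms.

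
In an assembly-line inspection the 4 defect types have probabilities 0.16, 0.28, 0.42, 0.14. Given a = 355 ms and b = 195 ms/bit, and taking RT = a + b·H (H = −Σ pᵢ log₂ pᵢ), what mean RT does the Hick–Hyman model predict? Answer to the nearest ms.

718 ms

H = 0.16·log₂(1/0.16) + 0.28·log₂(1/0.28) + 0.42·log₂(1/0.42) + 0.14·log₂(1/0.14) = 1.8600 bits.
RT = 355 + 195 × 1.8600 = 717.70 ms.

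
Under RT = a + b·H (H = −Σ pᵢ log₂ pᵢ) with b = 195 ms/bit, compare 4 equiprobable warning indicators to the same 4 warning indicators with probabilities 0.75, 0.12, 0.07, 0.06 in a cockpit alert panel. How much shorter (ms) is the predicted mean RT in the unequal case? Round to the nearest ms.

158 ms

Equiprobable entropy H₀ = log₂ 4 = 2.0000 bits.
Skewed entropy H = −Σ pᵢ log₂ pᵢ = 1.1904 bits.
ΔRT = b·(H₀ − H) = 195 × 0.8096 = 157.87 ms.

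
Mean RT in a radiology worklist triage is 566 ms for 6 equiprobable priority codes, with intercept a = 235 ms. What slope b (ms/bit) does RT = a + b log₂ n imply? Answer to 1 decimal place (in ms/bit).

128.0 ms/bit

b = (566 − 235) / log₂(6) = 331 / 2.5850 = 128.048 ms/bit.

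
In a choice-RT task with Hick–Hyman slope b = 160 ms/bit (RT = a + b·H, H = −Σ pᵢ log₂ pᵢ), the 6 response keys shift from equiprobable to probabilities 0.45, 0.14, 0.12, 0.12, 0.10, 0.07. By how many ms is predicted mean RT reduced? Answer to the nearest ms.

54 ms

The RT saving is b·ΔH. Equiprobable H₀ = log₂(6) = 2.5850 bits; with the given probabilities H = 2.2504 bits.
b·(H₀ − H) = 160 × (2.5850 − 2.2504) = 53.53 ms.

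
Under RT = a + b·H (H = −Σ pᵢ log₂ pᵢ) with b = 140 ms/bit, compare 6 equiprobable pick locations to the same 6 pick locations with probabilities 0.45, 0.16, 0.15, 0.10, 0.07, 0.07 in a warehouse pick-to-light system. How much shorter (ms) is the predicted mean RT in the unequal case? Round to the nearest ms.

51 ms

Equiprobable entropy H₀ = log₂ 6 = 2.5850 bits.
Skewed entropy H = −Σ pᵢ log₂ pᵢ = 2.2213 bits.
ΔRT = b·(H₀ − H) = 140 × 0.3637 = 50.92 ms.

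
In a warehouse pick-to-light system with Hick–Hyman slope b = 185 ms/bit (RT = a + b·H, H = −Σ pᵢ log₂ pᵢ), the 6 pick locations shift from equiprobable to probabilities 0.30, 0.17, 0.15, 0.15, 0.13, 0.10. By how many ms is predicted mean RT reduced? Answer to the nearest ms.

17 ms

The RT saving is b·ΔH. Equiprobable H₀ = log₂(6) = 2.5850 bits; with the given probabilities H = 2.4916 bits.
b·(H₀ − H) = 185 × (2.5850 − 2.4916) = 17.27 ms.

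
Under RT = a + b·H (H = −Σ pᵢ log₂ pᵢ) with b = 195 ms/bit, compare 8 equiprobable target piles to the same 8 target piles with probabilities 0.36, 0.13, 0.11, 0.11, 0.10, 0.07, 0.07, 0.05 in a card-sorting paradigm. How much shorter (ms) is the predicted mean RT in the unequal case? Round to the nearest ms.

The RT saving is b·ΔH. Equiprobable H₀ = log₂(8) = 3.0000 bits; with the given probabilities H = 2.6992 bits.
b·(H₀ − H) = 195 × (3.0000 − 2.6992) = 58.65 ms.

59 ms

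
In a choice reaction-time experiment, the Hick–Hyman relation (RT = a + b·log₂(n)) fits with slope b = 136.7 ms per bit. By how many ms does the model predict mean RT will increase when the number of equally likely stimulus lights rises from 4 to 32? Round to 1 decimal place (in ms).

The intercept a cancels: ΔRT = b·(log₂ n₂ − log₂ n₁) = b·log₂(n₂/n₁).
log₂(32) − log₂(4) = log₂(32/4) = log₂(8) = 3.
ΔRT = 136.7 × 3.0000 = 410.100 ms.

410.1 ms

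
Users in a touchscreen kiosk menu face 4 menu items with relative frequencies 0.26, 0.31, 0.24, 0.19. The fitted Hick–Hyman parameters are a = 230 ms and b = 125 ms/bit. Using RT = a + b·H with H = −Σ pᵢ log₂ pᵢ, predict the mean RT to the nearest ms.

477 ms

Entropy contributions −pᵢ log₂ pᵢ: 0.5053, 0.5238, 0.4941, 0.4552; sum H = 1.9784 bits.
RT = a + bH = 230 + 125·1.9784 = 477.31 ms.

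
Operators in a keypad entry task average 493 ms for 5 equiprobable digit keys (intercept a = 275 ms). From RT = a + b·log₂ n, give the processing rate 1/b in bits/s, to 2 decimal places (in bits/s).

10.65 bits/s

Choice component = 493 − 275 = 218 ms over log₂(5) = 2.3219 bits.
b = 218 / 2.3219 = 93.887 ms/bit, so 1/b = 10.651 bits/s.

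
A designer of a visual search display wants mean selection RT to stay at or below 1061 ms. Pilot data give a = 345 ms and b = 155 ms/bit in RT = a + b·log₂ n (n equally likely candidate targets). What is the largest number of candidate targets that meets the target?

155·log₂ n ≤ 1061 − 345 = 716, giving log₂ n ≤ 4.6194 and n ≤ 24.579. The largest whole number is 24.

24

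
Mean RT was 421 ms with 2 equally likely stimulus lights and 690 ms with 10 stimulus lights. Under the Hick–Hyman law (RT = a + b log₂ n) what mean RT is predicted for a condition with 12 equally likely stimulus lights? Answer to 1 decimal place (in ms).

720.5 ms

RT is linear in log₂ n, so two points fix the line:
  b = (690 − 421) / (log₂ 10 − log₂ 2) = 269 / (3.3219 − 1) = 115.852 ms/bit
  a = 421 − 115.852 × 1 = 305.148 ms
Then RT(12) = 305.148 + 115.852 × log₂ 12 = 305.148 + 115.852 × 3.5850 ≈ 720.473 ms.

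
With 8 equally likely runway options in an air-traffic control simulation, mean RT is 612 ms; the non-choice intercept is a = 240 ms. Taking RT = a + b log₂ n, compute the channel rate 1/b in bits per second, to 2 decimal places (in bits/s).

Choice component = 612 − 240 = 372 ms over log₂(8) = 3 bits.
b = 372 / 3 = 124.000 ms/bit, so 1/b = 8.065 bits/s.

8.06 bits/s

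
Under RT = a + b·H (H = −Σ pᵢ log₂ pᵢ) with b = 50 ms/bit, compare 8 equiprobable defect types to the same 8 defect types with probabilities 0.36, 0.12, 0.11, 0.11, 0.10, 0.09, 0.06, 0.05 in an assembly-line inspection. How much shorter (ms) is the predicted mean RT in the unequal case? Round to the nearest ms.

15 ms

Equiprobable entropy H₀ = log₂ 8 = 3.0000 bits.
Skewed entropy H = −Σ pᵢ log₂ pᵢ = 2.7027 bits.
ΔRT = b·(H₀ − H) = 50 × 0.2973 = 14.86 ms.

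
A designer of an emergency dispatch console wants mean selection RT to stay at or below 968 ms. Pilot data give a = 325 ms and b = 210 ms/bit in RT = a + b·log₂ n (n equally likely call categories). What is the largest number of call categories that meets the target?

8

210·log₂ n ≤ 968 − 325 = 643, giving log₂ n ≤ 3.0619 and n ≤ 8.351. The largest whole number is 8.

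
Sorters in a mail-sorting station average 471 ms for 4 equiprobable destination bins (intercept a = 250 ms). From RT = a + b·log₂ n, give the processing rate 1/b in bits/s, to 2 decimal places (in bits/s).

9.05 bits/s

b = (471 − 250)/log₂ 4 = 221/2 = 110.500 ms per bit = 0.11050 s/bit; the reciprocal is 9.050 bits/s.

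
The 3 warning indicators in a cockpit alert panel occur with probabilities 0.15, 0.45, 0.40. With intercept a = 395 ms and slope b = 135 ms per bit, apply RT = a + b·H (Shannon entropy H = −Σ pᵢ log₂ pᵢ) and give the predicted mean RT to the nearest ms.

H = 0.15·log₂(1/0.15) + 0.45·log₂(1/0.45) + 0.40·log₂(1/0.40) = 1.4577 bits.
RT = 395 + 135 × 1.4577 = 591.79 ms.

592 ms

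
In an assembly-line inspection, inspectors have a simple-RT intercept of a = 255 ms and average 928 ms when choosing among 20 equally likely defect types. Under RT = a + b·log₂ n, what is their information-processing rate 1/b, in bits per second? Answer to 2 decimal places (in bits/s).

Choice component = 928 − 255 = 673 ms over log₂(20) = 4.3219 bits.
b = 673 / 4.3219 = 155.718 ms/bit, so 1/b = 6.422 bits/s.

6.42 bits/s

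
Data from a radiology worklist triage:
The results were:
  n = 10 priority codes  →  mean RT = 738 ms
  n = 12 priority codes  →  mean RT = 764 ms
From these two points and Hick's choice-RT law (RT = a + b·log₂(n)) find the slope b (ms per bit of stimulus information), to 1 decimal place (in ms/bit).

b = (RT₂ − RT₁)/(log₂ n₂ − log₂ n₁) = (764 − 738)/(3.5850 − 3.3219) = 98.846 ms/bit.

98.8 ms/bit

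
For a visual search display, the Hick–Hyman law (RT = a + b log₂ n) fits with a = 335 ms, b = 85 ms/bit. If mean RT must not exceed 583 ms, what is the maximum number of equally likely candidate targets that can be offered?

Information budget: (583 − 335)/85 = 2.9176 bits, so n ≤ 2^2.9176 = 7.556 → at most 7.

7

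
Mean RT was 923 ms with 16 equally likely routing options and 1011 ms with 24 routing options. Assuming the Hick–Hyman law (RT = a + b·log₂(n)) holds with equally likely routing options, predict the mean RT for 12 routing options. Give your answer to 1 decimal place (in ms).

860.6 ms

Solve the two-equation system in a and b:
  b = (1011 − 923) / (log₂ 24 − log₂ 16) = 88 / (4.5850 − 4) = 150.437 ms/bit
  a = 923 − 150.437 × 4 = 321.252 ms
Then RT(12) = 321.252 + 150.437 × log₂ 12 = 321.252 + 150.437 × 3.5850 ≈ 860.563 ms.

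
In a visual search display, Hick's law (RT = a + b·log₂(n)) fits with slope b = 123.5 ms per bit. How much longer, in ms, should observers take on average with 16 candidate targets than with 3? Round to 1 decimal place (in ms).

298.3 ms

ΔRT = (a + b log₂ n₂) − (a + b log₂ n₁) = b·(log₂ n₂ − log₂ n₁).
log₂(16) − log₂(3) = 4 − 1.5850 = 2.4150.
ΔRT = 123.5 × 2.4150 = 298.257 ms.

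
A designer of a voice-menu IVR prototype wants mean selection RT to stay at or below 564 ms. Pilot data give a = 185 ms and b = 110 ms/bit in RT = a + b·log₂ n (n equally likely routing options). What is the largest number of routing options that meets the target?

10

Set 185 + 110·log₂ n ≤ 564 → log₂ n ≤ (564 − 185)/110 = 3.4455.
So n ≤ 2^3.4455 = 10.894; the largest integer n is 10.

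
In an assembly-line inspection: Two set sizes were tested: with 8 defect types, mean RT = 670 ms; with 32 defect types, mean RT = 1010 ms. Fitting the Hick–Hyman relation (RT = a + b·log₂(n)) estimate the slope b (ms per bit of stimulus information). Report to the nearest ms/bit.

170 ms/bit

b = (RT₂ − RT₁)/(log₂ n₂ − log₂ n₁) = (1010 − 670)/(5 − 3) = 170 ms/bit.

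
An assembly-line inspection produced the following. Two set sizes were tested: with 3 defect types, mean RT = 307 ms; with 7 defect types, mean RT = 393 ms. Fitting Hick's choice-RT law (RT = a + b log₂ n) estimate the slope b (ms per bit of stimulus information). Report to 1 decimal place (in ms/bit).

Slope: b = (393 − 307) / (log₂ 7 − log₂ 3) = 86/1.2224 = 70.354 ms/bit.

70.4 ms/bit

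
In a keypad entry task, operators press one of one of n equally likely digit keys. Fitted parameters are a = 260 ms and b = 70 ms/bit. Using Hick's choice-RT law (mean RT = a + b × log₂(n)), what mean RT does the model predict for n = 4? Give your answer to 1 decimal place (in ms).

400.0 ms

log₂(4) = 2 bits, so RT = 260 + 70 × 2 ≈ 400.000 ms.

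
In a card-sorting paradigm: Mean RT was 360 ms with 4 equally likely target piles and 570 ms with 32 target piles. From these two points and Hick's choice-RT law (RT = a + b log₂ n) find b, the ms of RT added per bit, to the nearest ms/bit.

70 ms/bit

b = (RT₂ − RT₁)/(log₂ n₂ − log₂ n₁) = (570 − 360)/(5 − 2) = 70 ms/bit.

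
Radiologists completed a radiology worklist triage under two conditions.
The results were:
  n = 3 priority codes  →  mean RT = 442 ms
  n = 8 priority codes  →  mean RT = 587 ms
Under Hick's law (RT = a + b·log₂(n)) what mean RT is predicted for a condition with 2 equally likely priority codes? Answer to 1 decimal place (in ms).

382.1 ms

Fit slope and intercept:
  b = (587 − 442) / (log₂ 8 − log₂ 3) = 145 / (3 − 1.5850) = 102.471 ms/bit
  a = 442 − 102.471 × 1.5850 = 279.588 ms
Then RT(2) = 279.588 + 102.471 × log₂ 2 = 279.588 + 102.471 × 1 ≈ 382.058 ms.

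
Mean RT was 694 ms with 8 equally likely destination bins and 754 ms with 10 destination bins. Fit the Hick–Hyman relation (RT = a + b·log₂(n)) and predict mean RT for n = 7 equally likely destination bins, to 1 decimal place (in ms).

With log₂ n on the abscissa the relation is linear; from the two conditions:
  b = (754 − 694) / (log₂ 10 − log₂ 8) = 60 / (3.3219 − 3) = 186.377 ms/bit
  a = 694 − 186.377 × 3 = 134.869 ms
Then RT(7) = 134.869 + 186.377 × log₂ 7 = 134.869 + 186.377 × 2.8074 ≈ 658.095 ms.

658.1 ms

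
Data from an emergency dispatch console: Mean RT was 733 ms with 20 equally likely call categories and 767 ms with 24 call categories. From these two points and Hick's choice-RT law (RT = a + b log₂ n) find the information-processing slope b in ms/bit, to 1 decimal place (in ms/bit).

129.3 ms/bit

Slope: b = (767 − 733) / (log₂ 24 − log₂ 20) = 34/0.2630 = 129.261 ms/bit.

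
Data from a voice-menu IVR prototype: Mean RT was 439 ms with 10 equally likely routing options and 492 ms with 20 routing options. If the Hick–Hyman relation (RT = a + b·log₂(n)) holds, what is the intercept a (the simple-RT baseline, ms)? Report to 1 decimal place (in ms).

b = (RT₂ − RT₁)/(log₂ n₂ − log₂ n₁) = (492 − 439)/(4.3219 − 3.3219) = 53.000 ms/bit.
Intercept: a = 439 − 53.000·log₂(10) = 262.938 ms.

262.9 ms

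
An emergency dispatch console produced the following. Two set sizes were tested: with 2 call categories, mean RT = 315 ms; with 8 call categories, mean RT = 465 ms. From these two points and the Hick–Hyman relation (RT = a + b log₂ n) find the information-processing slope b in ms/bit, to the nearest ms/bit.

b = (RT₂ − RT₁)/(log₂ n₂ − log₂ n₁) = (465 − 315)/(3 − 1) = 75 ms/bit.

75 ms/bit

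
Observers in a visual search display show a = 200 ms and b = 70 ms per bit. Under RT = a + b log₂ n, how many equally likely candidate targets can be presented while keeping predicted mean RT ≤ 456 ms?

Information budget: (456 − 200)/70 = 3.6571 bits, so n ≤ 2^3.6571 = 12.616 → at most 12.

12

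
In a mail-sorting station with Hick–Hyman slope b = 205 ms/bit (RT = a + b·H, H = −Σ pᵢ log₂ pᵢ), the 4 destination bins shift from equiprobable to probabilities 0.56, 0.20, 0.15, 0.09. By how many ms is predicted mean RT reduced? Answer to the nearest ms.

71 ms

The RT saving is b·ΔH. Equiprobable H₀ = log₂(4) = 2.0000 bits; with the given probabilities H = 1.6560 bits.
b·(H₀ − H) = 205 × (2.0000 − 1.6560) = 70.51 ms.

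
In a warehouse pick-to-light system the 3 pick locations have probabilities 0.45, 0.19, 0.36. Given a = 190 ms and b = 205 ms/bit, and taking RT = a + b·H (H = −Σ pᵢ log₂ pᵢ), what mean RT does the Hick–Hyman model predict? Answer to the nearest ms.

Entropy contributions −pᵢ log₂ pᵢ: 0.5184, 0.4552, 0.5306; sum H = 1.5042 bits.
RT = a + bH = 190 + 205·1.5042 = 498.37 ms.

498 ms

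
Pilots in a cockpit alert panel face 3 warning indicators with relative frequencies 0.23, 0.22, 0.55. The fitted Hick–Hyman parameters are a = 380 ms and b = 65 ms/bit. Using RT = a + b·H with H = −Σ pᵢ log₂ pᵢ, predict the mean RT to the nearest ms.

H = 0.23·log₂(1/0.23) + 0.22·log₂(1/0.22) + 0.55·log₂(1/0.55) = 1.4426 bits.
RT = 380 + 65 × 1.4426 = 473.77 ms.

474 ms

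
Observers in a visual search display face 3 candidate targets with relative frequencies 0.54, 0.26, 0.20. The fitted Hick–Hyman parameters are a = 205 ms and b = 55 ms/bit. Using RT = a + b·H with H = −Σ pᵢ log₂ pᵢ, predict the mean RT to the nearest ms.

H = 0.54·log₂(1/0.54) + 0.26·log₂(1/0.26) + 0.20·log₂(1/0.20) = 1.4497 bits.
RT = 205 + 55 × 1.4497 = 284.73 ms.

285 ms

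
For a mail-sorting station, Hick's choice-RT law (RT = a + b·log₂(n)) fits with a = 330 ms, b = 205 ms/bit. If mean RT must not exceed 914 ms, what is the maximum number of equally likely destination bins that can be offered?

Information budget: (914 − 330)/205 = 2.8488 bits, so n ≤ 2^2.8488 = 7.204 → at most 7.

7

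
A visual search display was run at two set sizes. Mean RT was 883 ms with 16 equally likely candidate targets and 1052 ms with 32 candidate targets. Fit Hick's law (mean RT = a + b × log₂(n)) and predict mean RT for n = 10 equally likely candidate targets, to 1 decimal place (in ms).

RT is linear in log₂ n, so two points fix the line:
  b = (1052 − 883) / (log₂ 32 − log₂ 16) = 169 / (5 − 4) = 169.000 ms/bit
  a = 883 − 169.000 × 4 = 207.000 ms
Then RT(10) = 207.000 + 169.000 × log₂ 10 = 207.000 + 169.000 × 3.3219 ≈ 768.406 ms.

768.4 ms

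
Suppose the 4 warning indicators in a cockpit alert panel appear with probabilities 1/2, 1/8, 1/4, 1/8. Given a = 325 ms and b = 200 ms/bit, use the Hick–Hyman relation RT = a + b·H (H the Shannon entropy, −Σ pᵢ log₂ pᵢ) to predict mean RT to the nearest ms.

675 ms

Each term −pᵢ log₂ pᵢ: 0.5·1 + 0.125·3 + 0.25·2 + 0.125·3; summed, H = 1.750 bits.
Mean RT = a + bH = 325 + 200·1.750 = 675.00 ms.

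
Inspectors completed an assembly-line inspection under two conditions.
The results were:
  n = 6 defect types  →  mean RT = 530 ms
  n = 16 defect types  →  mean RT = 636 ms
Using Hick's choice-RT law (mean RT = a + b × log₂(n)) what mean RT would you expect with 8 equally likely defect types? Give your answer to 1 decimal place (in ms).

561.1 ms

With log₂ n on the abscissa the relation is linear; from the two conditions:
  b = (636 − 530) / (log₂ 16 − log₂ 6) = 106 / (4 − 2.5850) = 74.910 ms/bit
  a = 530 − 74.910 × 2.5850 = 336.361 ms
Then RT(8) = 336.361 + 74.910 × log₂ 8 = 336.361 + 74.910 × 3 ≈ 561.090 ms.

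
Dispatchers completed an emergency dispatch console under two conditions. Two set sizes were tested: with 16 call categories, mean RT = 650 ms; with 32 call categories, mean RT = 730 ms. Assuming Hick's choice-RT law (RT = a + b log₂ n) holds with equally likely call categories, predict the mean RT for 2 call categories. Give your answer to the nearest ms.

410 ms

Fit slope and intercept:
  b = (730 − 650) / (log₂ 32 − log₂ 16) = 80 / (5 − 4) = 80 ms/bit
  a = 650 − 80 × 4 = 330 ms
Then RT(2) = 330 + 80 × log₂ 2 = 330 + 80 × 1 ≈ 410.000 ms.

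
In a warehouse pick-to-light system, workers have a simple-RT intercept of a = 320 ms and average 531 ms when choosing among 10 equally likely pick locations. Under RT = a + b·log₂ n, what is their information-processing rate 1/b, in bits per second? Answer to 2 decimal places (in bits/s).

15.74 bits/s

Choice component = 531 − 320 = 211 ms over log₂(10) = 3.3219 bits.
b = 211 / 3.3219 = 63.517 ms/bit, so 1/b = 15.744 bits/s.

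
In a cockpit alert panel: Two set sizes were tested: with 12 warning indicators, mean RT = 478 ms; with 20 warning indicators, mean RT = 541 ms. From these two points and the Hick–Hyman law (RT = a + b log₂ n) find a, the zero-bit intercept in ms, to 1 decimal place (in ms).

171.5 ms

b = (RT₂ − RT₁)/(log₂ n₂ − log₂ n₁) = (541 − 478)/(4.3219 − 3.5850) = 85.486 ms/bit.
a = RT₁ − b·log₂ n₁ = 478 − 85.486 × 3.5850 = 171.537 ms.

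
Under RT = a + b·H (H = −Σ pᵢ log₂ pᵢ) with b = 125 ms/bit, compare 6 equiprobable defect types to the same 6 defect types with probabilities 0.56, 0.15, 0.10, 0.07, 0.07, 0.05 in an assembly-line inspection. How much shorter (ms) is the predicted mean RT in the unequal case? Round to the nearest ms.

78 ms

Equiprobable entropy H₀ = log₂ 6 = 2.5850 bits.
Skewed entropy H = −Σ pᵢ log₂ pᵢ = 1.9644 bits.
ΔRT = b·(H₀ − H) = 125 × 0.6206 = 77.57 ms.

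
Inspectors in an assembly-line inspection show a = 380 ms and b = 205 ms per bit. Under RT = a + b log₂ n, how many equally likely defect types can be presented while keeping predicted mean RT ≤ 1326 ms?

Set 380 + 205·log₂ n ≤ 1326 → log₂ n ≤ (1326 − 380)/205 = 4.6146.
So n ≤ 2^4.6146 = 24.499; the largest integer n is 24.

24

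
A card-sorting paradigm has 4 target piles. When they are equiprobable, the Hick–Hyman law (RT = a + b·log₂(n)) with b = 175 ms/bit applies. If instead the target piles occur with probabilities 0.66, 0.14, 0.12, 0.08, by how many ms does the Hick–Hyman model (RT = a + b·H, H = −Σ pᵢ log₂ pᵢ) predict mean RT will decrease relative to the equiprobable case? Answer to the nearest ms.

Equiprobable entropy H₀ = log₂ 4 = 2.0000 bits.
Skewed entropy H = −Σ pᵢ log₂ pᵢ = 1.4513 bits.
ΔRT = b·(H₀ − H) = 175 × 0.5487 = 96.02 ms.

96 ms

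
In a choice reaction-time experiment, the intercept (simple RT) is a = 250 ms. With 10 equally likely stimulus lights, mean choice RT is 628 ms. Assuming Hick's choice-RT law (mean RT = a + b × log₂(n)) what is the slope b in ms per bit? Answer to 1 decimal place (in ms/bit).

10 alternatives carry log₂ 10 = 3.3219 bits; the choice cost is 628 − 250 = 378 ms, so b = 378/3.3219 = 113.789 ms/bit.

113.8 ms/bit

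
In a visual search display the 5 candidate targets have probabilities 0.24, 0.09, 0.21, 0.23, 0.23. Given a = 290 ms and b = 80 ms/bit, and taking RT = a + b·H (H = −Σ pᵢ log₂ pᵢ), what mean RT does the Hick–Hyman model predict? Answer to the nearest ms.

H = 0.24·log₂(1/0.24) + 0.09·log₂(1/0.09) + 0.21·log₂(1/0.21) + 0.23·log₂(1/0.23) + 0.23·log₂(1/0.23) = 2.2549 bits.
RT = 290 + 80 × 2.2549 = 470.40 ms.

470 ms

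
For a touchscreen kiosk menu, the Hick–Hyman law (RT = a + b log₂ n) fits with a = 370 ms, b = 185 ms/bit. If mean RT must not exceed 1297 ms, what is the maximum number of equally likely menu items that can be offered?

Information budget: (1297 − 370)/185 = 5.0108 bits, so n ≤ 2^5.0108 = 32.241 → at most 32.

32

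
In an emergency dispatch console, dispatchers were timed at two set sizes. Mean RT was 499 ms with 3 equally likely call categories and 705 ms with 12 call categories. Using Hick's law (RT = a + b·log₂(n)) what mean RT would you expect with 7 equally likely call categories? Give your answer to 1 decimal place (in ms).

624.9 ms

With log₂ n on the abscissa the relation is linear; from the two conditions:
  b = (705 − 499) / (log₂ 12 − log₂ 3) = 206 / (3.5850 − 1.5850) = 103.000 ms/bit
  a = 499 − 103.000 × 1.5850 = 335.749 ms
Then RT(7) = 335.749 + 103.000 × log₂ 7 = 335.749 + 103.000 × 2.8074 ≈ 624.906 ms.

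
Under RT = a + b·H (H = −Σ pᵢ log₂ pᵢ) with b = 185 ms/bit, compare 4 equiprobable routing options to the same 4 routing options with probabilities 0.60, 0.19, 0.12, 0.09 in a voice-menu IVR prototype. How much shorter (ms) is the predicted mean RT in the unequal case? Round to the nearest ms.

78 ms

The RT saving is b·ΔH. Equiprobable H₀ = log₂(4) = 2.0000 bits; with the given probabilities H = 1.5771 bits.
b·(H₀ − H) = 185 × (2.0000 − 1.5771) = 78.23 ms.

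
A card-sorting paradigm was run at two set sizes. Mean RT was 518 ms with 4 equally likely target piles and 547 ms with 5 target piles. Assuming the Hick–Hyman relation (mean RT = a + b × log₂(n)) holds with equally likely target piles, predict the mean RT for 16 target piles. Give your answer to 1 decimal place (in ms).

Fit slope and intercept:
  b = (547 − 518) / (log₂ 5 − log₂ 4) = 29 / (2.3219 − 2) = 90.082 ms/bit
  a = 518 − 90.082 × 2 = 337.836 ms
Then RT(16) = 337.836 + 90.082 × log₂ 16 = 337.836 + 90.082 × 4 ≈ 698.164 ms.

698.2 ms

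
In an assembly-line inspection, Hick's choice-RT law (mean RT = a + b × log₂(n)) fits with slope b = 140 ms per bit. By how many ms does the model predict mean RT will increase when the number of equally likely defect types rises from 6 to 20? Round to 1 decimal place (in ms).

243.2 ms

Only the slope matters, since a is common to both: ΔRT = b·log₂(n₂/n₁).
log₂(20) − log₂(6) = 4.3219 − 2.5850 = 1.7370.
ΔRT = 140 × 1.7370 = 243.175 ms.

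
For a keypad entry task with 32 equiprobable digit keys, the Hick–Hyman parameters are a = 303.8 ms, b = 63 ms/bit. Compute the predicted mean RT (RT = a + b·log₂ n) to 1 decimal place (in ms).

618.8 ms

log₂(32) = 5 bits, so RT = 303.8 + 63 × 5 ≈ 618.800 ms.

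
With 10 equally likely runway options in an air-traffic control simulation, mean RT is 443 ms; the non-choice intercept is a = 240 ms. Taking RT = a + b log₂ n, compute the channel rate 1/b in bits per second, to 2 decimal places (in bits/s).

Choice component = 443 − 240 = 203 ms over log₂(10) = 3.3219 bits.
b = 203 / 3.3219 = 61.109 ms/bit, so 1/b = 16.364 bits/s.

16.36 bits/s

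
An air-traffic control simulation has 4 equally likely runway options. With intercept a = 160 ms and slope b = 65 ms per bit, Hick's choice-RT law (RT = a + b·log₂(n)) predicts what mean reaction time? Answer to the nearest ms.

290 ms

log₂(4) = 2 bits, so RT = 160 + 65 × 2 ≈ 290.000 ms.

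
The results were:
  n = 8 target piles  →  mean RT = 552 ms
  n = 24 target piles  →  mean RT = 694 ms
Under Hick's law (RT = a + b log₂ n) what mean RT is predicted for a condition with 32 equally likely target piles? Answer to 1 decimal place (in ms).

731.2 ms

Fit slope and intercept:
  b = (694 − 552) / (log₂ 24 − log₂ 8) = 142 / (4.5850 − 3) = 89.592 ms/bit
  a = 552 − 89.592 × 3 = 283.224 ms
Then RT(32) = 283.224 + 89.592 × log₂ 32 = 283.224 + 89.592 × 5 ≈ 731.184 ms.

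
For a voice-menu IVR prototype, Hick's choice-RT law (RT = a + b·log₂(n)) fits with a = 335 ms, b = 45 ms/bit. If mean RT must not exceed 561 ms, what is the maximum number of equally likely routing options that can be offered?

Set 335 + 45·log₂ n ≤ 561 → log₂ n ≤ (561 − 335)/45 = 5.0222.
So n ≤ 2^5.0222 = 32.497; the largest integer n is 32.

32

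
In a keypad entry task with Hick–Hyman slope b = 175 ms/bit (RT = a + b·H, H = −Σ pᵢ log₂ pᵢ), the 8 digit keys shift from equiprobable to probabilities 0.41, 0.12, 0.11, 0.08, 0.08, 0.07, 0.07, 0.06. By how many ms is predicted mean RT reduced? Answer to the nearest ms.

Equiprobable entropy H₀ = log₂ 8 = 3.0000 bits.
Skewed entropy H = −Σ pᵢ log₂ pᵢ = 2.6084 bits.
ΔRT = b·(H₀ − H) = 175 × 0.3916 = 68.53 ms.

69 ms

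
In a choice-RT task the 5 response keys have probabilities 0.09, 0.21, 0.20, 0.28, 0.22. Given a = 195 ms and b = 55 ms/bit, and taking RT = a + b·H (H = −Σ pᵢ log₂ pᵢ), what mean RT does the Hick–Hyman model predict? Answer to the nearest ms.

318 ms

H = 0.09·log₂(1/0.09) + 0.21·log₂(1/0.21) + 0.20·log₂(1/0.20) + 0.28·log₂(1/0.28) + 0.22·log₂(1/0.22) = 2.2447 bits.
RT = 195 + 55 × 2.2447 = 318.46 ms.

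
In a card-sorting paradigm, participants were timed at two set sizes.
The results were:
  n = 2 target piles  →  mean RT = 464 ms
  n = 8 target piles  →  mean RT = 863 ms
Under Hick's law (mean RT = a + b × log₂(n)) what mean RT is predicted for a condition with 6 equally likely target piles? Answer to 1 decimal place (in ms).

RT is linear in log₂ n, so two points fix the line:
  b = (863 − 464) / (log₂ 8 − log₂ 2) = 399 / (3 − 1) = 199.500 ms/bit
  a = 464 − 199.500 × 1 = 264.500 ms
Then RT(6) = 264.500 + 199.500 × log₂ 6 = 264.500 + 199.500 × 2.5850 ≈ 780.200 ms.

780.2 ms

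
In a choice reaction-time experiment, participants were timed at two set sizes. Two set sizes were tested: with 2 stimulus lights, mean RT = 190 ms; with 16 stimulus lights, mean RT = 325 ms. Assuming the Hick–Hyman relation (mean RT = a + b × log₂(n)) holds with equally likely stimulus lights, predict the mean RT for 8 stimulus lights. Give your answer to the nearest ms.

280 ms

With log₂ n on the abscissa the relation is linear; from the two conditions:
  b = (325 − 190) / (log₂ 16 − log₂ 2) = 135 / (4 − 1) = 45 ms/bit
  a = 190 − 45 × 1 = 145 ms
Then RT(8) = 145 + 45 × log₂ 8 = 145 + 45 × 3 ≈ 280.000 ms.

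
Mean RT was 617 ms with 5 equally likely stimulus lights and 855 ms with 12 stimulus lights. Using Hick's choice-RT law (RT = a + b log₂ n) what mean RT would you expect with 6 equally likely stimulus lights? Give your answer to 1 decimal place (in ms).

RT is linear in log₂ n, so two points fix the line:
  b = (855 − 617) / (log₂ 12 − log₂ 5) = 238 / (3.5850 − 2.3219) = 188.435 ms/bit
  a = 617 − 188.435 × 2.3219 = 179.467 ms
Then RT(6) = 179.467 + 188.435 × log₂ 6 = 179.467 + 188.435 × 2.5850 ≈ 666.565 ms.

666.6 ms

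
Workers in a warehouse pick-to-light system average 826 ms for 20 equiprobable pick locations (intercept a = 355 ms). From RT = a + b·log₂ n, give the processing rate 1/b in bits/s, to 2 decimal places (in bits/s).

b = (826 − 355)/log₂ 20 = 471/4.3219 = 108.979 ms per bit = 0.10898 s/bit; the reciprocal is 9.176 bits/s.

9.18 bits/s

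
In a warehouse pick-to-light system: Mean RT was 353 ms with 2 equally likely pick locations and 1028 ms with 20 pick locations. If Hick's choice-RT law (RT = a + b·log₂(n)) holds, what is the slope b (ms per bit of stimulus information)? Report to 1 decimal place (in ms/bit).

Slope: b = (1028 − 353) / (log₂ 20 − log₂ 2) = 675/3.3219 = 203.195 ms/bit.

203.2 ms/bit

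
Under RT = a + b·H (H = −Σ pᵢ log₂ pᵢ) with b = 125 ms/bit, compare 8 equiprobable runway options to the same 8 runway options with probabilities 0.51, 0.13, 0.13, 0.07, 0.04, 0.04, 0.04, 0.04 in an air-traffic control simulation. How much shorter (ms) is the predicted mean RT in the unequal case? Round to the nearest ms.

91 ms

Equiprobable entropy H₀ = log₂ 8 = 3.0000 bits.
Skewed entropy H = −Σ pᵢ log₂ pᵢ = 2.2723 bits.
ΔRT = b·(H₀ − H) = 125 × 0.7277 = 90.96 ms.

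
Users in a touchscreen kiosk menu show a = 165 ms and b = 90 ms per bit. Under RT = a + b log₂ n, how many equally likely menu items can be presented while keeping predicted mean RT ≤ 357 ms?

90·log₂ n ≤ 357 − 165 = 192, giving log₂ n ≤ 2.1333 and n ≤ 4.387. The largest whole number is 4.

4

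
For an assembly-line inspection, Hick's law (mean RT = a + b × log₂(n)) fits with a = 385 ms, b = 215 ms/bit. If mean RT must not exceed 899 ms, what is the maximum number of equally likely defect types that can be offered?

215·log₂ n ≤ 899 − 385 = 514, giving log₂ n ≤ 2.3907 and n ≤ 5.244. The largest whole number is 5.

5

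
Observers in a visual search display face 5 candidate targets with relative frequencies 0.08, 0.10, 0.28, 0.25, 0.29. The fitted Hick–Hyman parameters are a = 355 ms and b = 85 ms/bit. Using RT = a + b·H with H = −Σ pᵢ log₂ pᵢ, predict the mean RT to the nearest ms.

538 ms

H = 0.08·log₂(1/0.08) + 0.10·log₂(1/0.10) + 0.28·log₂(1/0.28) + 0.25·log₂(1/0.25) + 0.29·log₂(1/0.29) = 2.1558 bits.
RT = 355 + 85 × 2.1558 = 538.25 ms.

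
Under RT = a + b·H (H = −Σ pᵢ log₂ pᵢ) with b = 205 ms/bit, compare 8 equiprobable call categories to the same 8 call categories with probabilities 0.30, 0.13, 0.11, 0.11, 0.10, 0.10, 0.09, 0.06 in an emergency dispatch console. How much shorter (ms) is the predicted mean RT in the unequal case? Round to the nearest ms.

Equiprobable entropy H₀ = log₂ 8 = 3.0000 bits.
Skewed entropy H = −Σ pᵢ log₂ pᵢ = 2.8249 bits.
ΔRT = b·(H₀ − H) = 205 × 0.1751 = 35.90 ms.

36 ms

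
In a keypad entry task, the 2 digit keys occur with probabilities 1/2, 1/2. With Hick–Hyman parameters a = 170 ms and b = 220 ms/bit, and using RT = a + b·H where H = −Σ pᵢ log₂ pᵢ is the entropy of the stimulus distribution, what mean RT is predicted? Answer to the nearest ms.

H = −Σ pᵢ log₂ pᵢ = 0.5·1 + 0.5·1 = 1.000 bits.
RT = 170 + 220 × 1.000 = 390.00 ms.

390 ms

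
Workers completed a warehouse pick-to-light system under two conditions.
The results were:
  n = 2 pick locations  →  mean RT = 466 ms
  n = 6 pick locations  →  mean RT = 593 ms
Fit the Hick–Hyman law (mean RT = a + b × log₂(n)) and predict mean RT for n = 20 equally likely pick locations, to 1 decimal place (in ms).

732.2 ms

Fit slope and intercept:
  b = (593 − 466) / (log₂ 6 − log₂ 2) = 127 / (2.5850 − 1) = 80.128 ms/bit
  a = 466 − 80.128 × 1 = 385.872 ms
Then RT(20) = 385.872 + 80.128 × log₂ 20 = 385.872 + 80.128 × 4.3219 ≈ 732.180 ms.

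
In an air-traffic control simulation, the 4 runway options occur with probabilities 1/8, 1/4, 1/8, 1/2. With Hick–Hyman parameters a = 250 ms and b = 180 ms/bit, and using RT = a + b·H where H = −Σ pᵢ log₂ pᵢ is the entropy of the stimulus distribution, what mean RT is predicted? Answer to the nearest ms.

Each term −pᵢ log₂ pᵢ: 0.125·3 + 0.25·2 + 0.125·3 + 0.5·1; summed, H = 1.750 bits.
Mean RT = a + bH = 250 + 180·1.750 = 565.00 ms.

565 ms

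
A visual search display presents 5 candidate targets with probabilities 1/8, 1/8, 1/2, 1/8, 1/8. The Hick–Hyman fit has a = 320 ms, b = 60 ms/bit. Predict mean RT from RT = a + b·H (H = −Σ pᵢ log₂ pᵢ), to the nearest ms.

Each term −pᵢ log₂ pᵢ: 0.125·3 + 0.125·3 + 0.5·1 + 0.125·3 + 0.125·3; summed, H = 2.000 bits.
Mean RT = a + bH = 320 + 60·2.000 = 440.00 ms.

440 ms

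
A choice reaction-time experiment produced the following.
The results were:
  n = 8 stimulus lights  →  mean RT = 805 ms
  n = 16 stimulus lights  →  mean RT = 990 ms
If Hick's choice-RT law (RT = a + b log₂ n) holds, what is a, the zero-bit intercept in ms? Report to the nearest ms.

Slope: b = (990 − 805) / (log₂ 16 − log₂ 8) = 185/1.0000 = 185 ms/bit.
a = RT₁ − b·log₂ n₁ = 805 − 185 × 3 = 250.000 ms.

250 ms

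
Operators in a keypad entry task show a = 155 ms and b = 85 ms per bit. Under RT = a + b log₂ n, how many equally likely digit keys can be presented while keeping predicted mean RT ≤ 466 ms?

12

Set 155 + 85·log₂ n ≤ 466 → log₂ n ≤ (466 − 155)/85 = 3.6588.
So n ≤ 2^3.6588 = 12.630; the largest integer n is 12.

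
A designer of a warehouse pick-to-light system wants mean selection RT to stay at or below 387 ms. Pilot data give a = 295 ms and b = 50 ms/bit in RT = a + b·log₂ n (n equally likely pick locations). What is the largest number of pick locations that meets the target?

3

Information budget: (387 − 295)/50 = 1.8400 bits, so n ≤ 2^1.8400 = 3.580 → at most 3.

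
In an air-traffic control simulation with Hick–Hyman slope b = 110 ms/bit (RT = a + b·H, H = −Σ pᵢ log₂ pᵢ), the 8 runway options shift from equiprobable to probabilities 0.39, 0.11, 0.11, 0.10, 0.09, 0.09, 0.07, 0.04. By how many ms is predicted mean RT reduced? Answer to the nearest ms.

Equiprobable entropy H₀ = log₂ 8 = 3.0000 bits.
Skewed entropy H = −Σ pᵢ log₂ pᵢ = 2.6422 bits.
ΔRT = b·(H₀ − H) = 110 × 0.3578 = 39.36 ms.

39 ms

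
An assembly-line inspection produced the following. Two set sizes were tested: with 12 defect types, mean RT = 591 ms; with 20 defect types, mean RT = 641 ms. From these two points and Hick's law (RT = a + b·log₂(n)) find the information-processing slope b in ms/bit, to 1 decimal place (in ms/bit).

b = (RT₂ − RT₁)/(log₂ n₂ − log₂ n₁) = (641 − 591)/(4.3219 − 3.5850) = 67.846 ms/bit.

67.8 ms/bit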